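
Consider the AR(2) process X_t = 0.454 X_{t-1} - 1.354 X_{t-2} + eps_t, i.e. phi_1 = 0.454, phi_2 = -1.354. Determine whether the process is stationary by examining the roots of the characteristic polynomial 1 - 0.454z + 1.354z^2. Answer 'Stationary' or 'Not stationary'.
\text{Not stationary}

The AR(p) characteristic polynomial is P(z) = 1 - 0.454z + 1.354z^2.
Stationarity requires all roots to lie outside the unit circle, i.e. |z| > 1 for every root.
Set 1 + (-0.454) z + (1.354) z^2 = 0, i.e. a z^2 + b z + c = 0 with a = 1.354, b = -0.454, c = 1.
Discriminant D = b^2 - 4ac = (-0.454)^2 - 4*(1.354)*1 = 0.206116 - (5.416) = -5.209884.
D < 0, so the roots are the complex-conjugate pair z = (-b +/- i sqrt(-D)) / (2a) = 0.1677 +/- 0.8429i.
For a conjugate pair |z|^2 = z * conj(z) = (product of roots) = c/a = 1/(1.354) = 0.738552, so |z| = sqrt(0.738552) = 0.8594 for both roots.
Moduli of all roots: 0.8594, 0.8594.
All moduli strictly greater than 1? No.
Verdict: Not stationary.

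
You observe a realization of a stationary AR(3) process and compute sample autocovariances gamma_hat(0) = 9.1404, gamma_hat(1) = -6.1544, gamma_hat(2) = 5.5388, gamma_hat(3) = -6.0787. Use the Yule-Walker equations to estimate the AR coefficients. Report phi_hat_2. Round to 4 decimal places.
\hat\phi_{2} = 0.1030

The Yule-Walker equations for an AR(p) process read, in matrix form,
  Gamma_p phi = r_p,   with   (Gamma_p)_{ij} = gamma(|i - j|),
                       (r_p)_i = gamma(i),   i,j = 1..p.
Substitute the sample gammas (Toeplitz matrix and right-hand side of size 3):
  Gamma_p = [[9.1404, -6.1544, 5.5388], [-6.1544, 9.1404, -6.1544], [5.5388, -6.1544, 9.1404]]
  r_p     = [-6.1544, 5.5388, -6.0787]
Written out (R1..R3):
  (R1) 9.1404 phi_1 - 6.1544 phi_2 + 5.5388 phi_3 = -6.1544
  (R2) -6.1544 phi_1 + 9.1404 phi_2 - 6.1544 phi_3 = 5.5388
  (R3) 5.5388 phi_1 - 6.1544 phi_2 + 9.1404 phi_3 = -6.0787
Gaussian elimination:
  R2 <- R2 - (-6.1544/9.1404) R1 = R2 - (-0.673318) R1:  4.996529 phi_2 - 2.425024 phi_3 = 1.394929
  R3 <- R3 - (5.5388/9.1404) R1 = R3 - (0.605969) R1:  -2.425024 phi_2 + 5.784058 phi_3 = -2.349324
  R3 <- R3 - (-2.425024/4.996529) R2 = R3 - (-0.485342) R2:  4.607093 phi_3 = -1.672307
Back-substitution:
  phi_hat_3 = -1.672307 / 4.607093 = -0.362985
  phi_hat_2 = (1.394929 - (-2.425024)(-0.362985)) / 4.996529 = 0.103008
  phi_hat_1 = (-6.1544 - (-6.1544)(0.103008) - (5.5388)(-0.362985)) / 9.1404 = -0.384004
So phi_hat = [-0.3840, 0.1030, -0.3630].
Therefore phi_hat_2 = 0.1030.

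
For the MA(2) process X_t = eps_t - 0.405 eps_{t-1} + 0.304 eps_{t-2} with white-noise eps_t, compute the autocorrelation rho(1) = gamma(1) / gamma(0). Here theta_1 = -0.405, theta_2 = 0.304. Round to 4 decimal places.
\rho(1) = -0.4203

For an MA(q) process with theta_0 = 1, the autocovariance is
  gamma(k) = sigma^2 * sum_{i=0..q-k} theta_i * theta_{i+k},
and rho(k) = gamma(k) / gamma(0). Sigma^2 cancels.
  numerator   = (1)*(-0.405) + (-0.405)*(0.304) = -0.52812.
  denominator = (1)^2 + (-0.405)^2 + (0.304)^2 = 1.256441.
  rho(1) = -0.52812 / 1.256441 = -0.4203.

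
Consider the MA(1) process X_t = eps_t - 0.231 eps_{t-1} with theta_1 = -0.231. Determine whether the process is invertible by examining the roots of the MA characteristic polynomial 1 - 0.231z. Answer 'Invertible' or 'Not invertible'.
\text{Invertible}

The MA(q) characteristic polynomial is P(z) = 1 - 0.231z.
Invertibility requires all roots to lie outside the unit circle, i.e. |z| > 1 for every root.
This is linear in z: 1 + (-0.231) z = 0  =>  z = -1/(-0.231) = 4.329004,  |z| = 4.329004.
Moduli of all roots: 4.3290.
All moduli strictly greater than 1? Yes.
Verdict: Invertible.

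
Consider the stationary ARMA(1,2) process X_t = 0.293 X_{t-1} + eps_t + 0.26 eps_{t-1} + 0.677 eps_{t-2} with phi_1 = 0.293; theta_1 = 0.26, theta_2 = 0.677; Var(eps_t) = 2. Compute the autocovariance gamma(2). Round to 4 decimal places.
\gamma(2) = 2.0822

Multiply the model equation by X_{t-k} and take expectations. With theta_0 = psi_0 = 1 and psi_j the MA(infinity) weights, this gives
  gamma(k) - sum_i phi_i gamma(k-i) = c_k,
  c_k = sigma^2 * sum_{j=k..q} theta_j psi_{j-k}   (c_k = 0 for k > q),
using gamma(-m) = gamma(m).
psi-weights needed (psi_j = theta_j + sum_i phi_i psi_{j-i}):
  psi_1 = theta_1 + phi_1 = 0.26 + (0.293) = 0.553
  psi_2 = theta_2 + phi_1 psi_1 = 0.677 + (0.293)(0.553) = 0.839029
Right-hand sides:
  c_0 = sigma^2 (1 + theta_1 psi_1 + theta_2 psi_2) = 2 * (1 + (0.26)(0.553) + (0.677)(0.839029)) = 2 * 1.711803 = 3.423605
  c_1 = sigma^2 (theta_1 + theta_2 psi_1) = 2 * (0.26 + (0.677)(0.553)) = 1.268762
  c_2 = sigma^2 theta_2 = 2 * (0.677) = 1.354
Equations for k = 0 and k = 1 (AR order 1):
  gamma(0) = phi_1 gamma(1) + c_0
  gamma(1) = phi_1 gamma(0) + c_1
Substituting the second into the first: gamma(0) (1 - phi_1^2) = c_0 + phi_1 c_1, so
  gamma(0) = (c_0 + phi_1 c_1) / (1 - phi_1^2) = (3.423605 + (0.293)(1.268762)) / (1 - (0.293)^2) = 3.795353 / 0.914151 = 4.151779.
  gamma(1) = phi_1 gamma(0) + c_1 = (0.293)(4.151779) + (1.268762) = 2.485233.
For k = 2: gamma(2) = phi_1 gamma(1) + c_2
  = (0.293)(2.485233) + (1.354) = 2.082173.
Therefore gamma(2) = 2.0822 (to 4 decimal places).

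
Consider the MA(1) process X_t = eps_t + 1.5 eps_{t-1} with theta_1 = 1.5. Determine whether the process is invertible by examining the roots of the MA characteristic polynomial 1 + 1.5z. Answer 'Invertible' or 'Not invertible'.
\text{Not invertible}

The MA(q) characteristic polynomial is P(z) = 1 + 1.5z.
Invertibility requires all roots to lie outside the unit circle, i.e. |z| > 1 for every root.
This is linear in z: 1 + (1.5) z = 0  =>  z = -1/(1.5) = -0.666667,  |z| = 0.666667.
Moduli of all roots: 0.6667.
All moduli strictly greater than 1? No.
Verdict: Not invertible.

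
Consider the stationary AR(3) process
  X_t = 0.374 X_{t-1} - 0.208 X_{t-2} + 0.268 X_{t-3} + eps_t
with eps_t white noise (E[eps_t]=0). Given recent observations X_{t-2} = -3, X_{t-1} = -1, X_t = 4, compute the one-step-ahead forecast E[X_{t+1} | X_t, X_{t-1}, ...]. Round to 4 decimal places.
E[X_{t+1} \mid \mathcal F_t] = 0.9000

For an AR(p) model X_t = c + sum_i phi_i X_{t-i} + eps_t, the
one-step-ahead conditional mean is
  E[X_{t+1} | X_t, ...] = c + sum_i phi_i X_{t+1-i}.
Substitute known values:
  E[X_{t+1} | ...] = (0.374) * (4) + (-0.208) * (-1) + (0.268) * (-3)
                   = 0.9000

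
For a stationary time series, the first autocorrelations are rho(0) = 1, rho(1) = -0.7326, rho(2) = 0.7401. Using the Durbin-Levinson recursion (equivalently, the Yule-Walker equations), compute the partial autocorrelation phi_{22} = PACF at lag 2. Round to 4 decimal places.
\phi_{22} = 0.4390

The PACF at lag k is phi_{kk}, the last component of the solution
to the Yule-Walker system G_k phi = r_k where
  (G_k)_{ij} = rho(|i - j|), (r_k)_i = rho(i), i,j = 1..k.
Equivalently, Durbin-Levinson gives phi_{kk} iteratively:
  phi_{11} = rho(1)
  phi_{kk} = [rho(k) - sum_{j=1..k-1} phi_{k-1,j} rho(k-j)]
            / [1 - sum_{j=1..k-1} phi_{k-1,j} rho(j)],
  phi_{k,j} = phi_{k-1,j} - phi_{kk} phi_{k-1,k-j},  j = 1..k-1.
Step k = 1:
  phi_11 = rho(1) = -0.7326.
Step k = 2:
  phi_22 = [rho(2) - phi_11 rho(1)] / [1 - phi_11 rho(1)] = [0.7401 - (-0.7326)(-0.7326)] / [1 - (-0.7326)(-0.7326)]
         = 0.20339724 / 0.46329724 = 0.439.
Therefore phi_{22} = 0.4390.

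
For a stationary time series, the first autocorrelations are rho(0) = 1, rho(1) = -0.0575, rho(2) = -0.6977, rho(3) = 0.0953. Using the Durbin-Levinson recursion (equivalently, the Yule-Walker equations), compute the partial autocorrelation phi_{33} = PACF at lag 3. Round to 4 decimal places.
\phi_{33} = -0.0268

The PACF at lag k is phi_{kk}, the last component of the solution
to the Yule-Walker system G_k phi = r_k where
  (G_k)_{ij} = rho(|i - j|), (r_k)_i = rho(i), i,j = 1..k.
Equivalently, Durbin-Levinson gives phi_{kk} iteratively:
  phi_{11} = rho(1)
  phi_{kk} = [rho(k) - sum_{j=1..k-1} phi_{k-1,j} rho(k-j)]
            / [1 - sum_{j=1..k-1} phi_{k-1,j} rho(j)],
  phi_{k,j} = phi_{k-1,j} - phi_{kk} phi_{k-1,k-j},  j = 1..k-1.
Step k = 1:
  phi_11 = rho(1) = -0.0575.
Step k = 2:
  phi_22 = [rho(2) - phi_11 rho(1)] / [1 - phi_11 rho(1)] = [-0.6977 - (-0.0575)(-0.0575)] / [1 - (-0.0575)(-0.0575)]
         = -0.70100625 / 0.99669375 = -0.703332.
  Update: phi_21 = phi_11 - phi_22 phi_11 = -0.0575 - (-0.703332)(-0.0575) = -0.097942.
Step k = 3:
  phi_33 = [rho(3) - phi_21 rho(2) - phi_22 rho(1)] / [1 - phi_21 rho(1) - phi_22 rho(2)]
    numerator   = 0.0953 - (-0.097942)(-0.6977) - (-0.703332)(-0.0575) = -0.0134754
    denominator = 1 - (-0.097942)(-0.0575) - (-0.703332)(-0.6977) = 0.50365387
  phi_33 = -0.0134754 / 0.50365387 = -0.0268.
Therefore phi_{33} = -0.0268.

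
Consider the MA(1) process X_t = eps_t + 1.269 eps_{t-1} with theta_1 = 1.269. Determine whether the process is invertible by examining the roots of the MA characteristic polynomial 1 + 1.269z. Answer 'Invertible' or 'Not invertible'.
\text{Not invertible}

The MA(q) characteristic polynomial is P(z) = 1 + 1.269z.
Invertibility requires all roots to lie outside the unit circle, i.e. |z| > 1 for every root.
This is linear in z: 1 + (1.269) z = 0  =>  z = -1/(1.269) = -0.788022,  |z| = 0.788022.
Moduli of all roots: 0.7880.
All moduli strictly greater than 1? No.
Verdict: Not invertible.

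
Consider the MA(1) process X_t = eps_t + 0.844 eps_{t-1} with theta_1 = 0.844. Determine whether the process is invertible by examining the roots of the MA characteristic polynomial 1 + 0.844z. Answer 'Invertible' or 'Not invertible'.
\text{Invertible}

The MA(q) characteristic polynomial is P(z) = 1 + 0.844z.
Invertibility requires all roots to lie outside the unit circle, i.e. |z| > 1 for every root.
This is linear in z: 1 + (0.844) z = 0  =>  z = -1/(0.844) = -1.184834,  |z| = 1.184834.
Moduli of all roots: 1.1848.
All moduli strictly greater than 1? Yes.
Verdict: Invertible.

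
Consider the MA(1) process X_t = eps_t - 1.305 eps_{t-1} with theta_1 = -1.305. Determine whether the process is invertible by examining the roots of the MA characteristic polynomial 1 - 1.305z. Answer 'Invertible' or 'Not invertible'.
\text{Not invertible}

The MA(q) characteristic polynomial is P(z) = 1 - 1.305z.
Invertibility requires all roots to lie outside the unit circle, i.e. |z| > 1 for every root.
This is linear in z: 1 + (-1.305) z = 0  =>  z = -1/(-1.305) = 0.766284,  |z| = 0.766284.
Moduli of all roots: 0.7663.
All moduli strictly greater than 1? No.
Verdict: Not invertible.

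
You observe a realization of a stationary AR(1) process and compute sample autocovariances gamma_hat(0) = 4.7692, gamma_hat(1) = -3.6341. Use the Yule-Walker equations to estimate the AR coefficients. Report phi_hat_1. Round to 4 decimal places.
\hat\phi_{1} = -0.7620

The Yule-Walker equations for an AR(p) process read, in matrix form,
  Gamma_p phi = r_p,   with   (Gamma_p)_{ij} = gamma(|i - j|),
                       (r_p)_i = gamma(i),   i,j = 1..p.
Substitute the sample gammas (Toeplitz matrix and right-hand side of size 1):
  Gamma_p = [[4.7692]]
  r_p     = [-3.6341]
With p = 1 this is the single equation gamma(0) phi_1 = gamma(1):
  phi_hat_1 = gamma(1) / gamma(0) = -3.6341 / 4.7692 = -0.7620.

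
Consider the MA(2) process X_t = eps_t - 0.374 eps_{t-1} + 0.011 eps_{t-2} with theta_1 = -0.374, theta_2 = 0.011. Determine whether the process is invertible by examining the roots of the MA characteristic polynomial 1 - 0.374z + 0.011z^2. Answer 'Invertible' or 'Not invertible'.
\text{Invertible}

The MA(q) characteristic polynomial is P(z) = 1 - 0.374z + 0.011z^2.
Invertibility requires all roots to lie outside the unit circle, i.e. |z| > 1 for every root.
Set 1 + (-0.374) z + (0.011) z^2 = 0, i.e. a z^2 + b z + c = 0 with a = 0.011, b = -0.374, c = 1.
Discriminant D = b^2 - 4ac = (-0.374)^2 - 4*(0.011)*1 = 0.139876 - (0.044) = 0.095876.
D >= 0, so the roots are real: z = (-b +/- sqrt(D)) / (2a) = (0.374 +/- 0.309638) / (0.022).
  z_1 = (0.374 + 0.309638) / (0.022) = 31.0745,   |z_1| = 31.0745.
  z_2 = (0.374 - 0.309638) / (0.022) = 2.9255,   |z_2| = 2.9255.
Moduli of all roots: 31.0745, 2.9255.
All moduli strictly greater than 1? Yes.
Verdict: Invertible.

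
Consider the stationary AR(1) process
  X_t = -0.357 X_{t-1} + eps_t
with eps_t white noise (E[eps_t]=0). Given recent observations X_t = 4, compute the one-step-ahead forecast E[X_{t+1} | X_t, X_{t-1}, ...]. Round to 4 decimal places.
E[X_{t+1} \mid \mathcal F_t] = -1.4280

For an AR(p) model X_t = c + sum_i phi_i X_{t-i} + eps_t, the
one-step-ahead conditional mean is
  E[X_{t+1} | X_t, ...] = c + sum_i phi_i X_{t+1-i}.
Substitute known values:
  E[X_{t+1} | ...] = (-0.357) * (4)
                   = -1.4280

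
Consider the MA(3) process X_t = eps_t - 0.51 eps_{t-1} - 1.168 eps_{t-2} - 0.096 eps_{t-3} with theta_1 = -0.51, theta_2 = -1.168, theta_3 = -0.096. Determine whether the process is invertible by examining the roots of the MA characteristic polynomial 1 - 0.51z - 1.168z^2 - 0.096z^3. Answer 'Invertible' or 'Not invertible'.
\text{Not invertible}

The MA(q) characteristic polynomial is P(z) = 1 - 0.51z - 1.168z^2 - 0.096z^3.
Invertibility requires all roots to lie outside the unit circle, i.e. |z| > 1 for every root.
Degree 3: look for a simple real root z0 first, then factor out (1 - z/z0) and solve the remaining quadratic.
Testing z0 = -1.25: P(-1.25) = 1 + (-0.51)(-1.25) + (-1.168)(-1.25)^2 + (-0.096)(-1.25)^3
  = 1 + (0.6375) + (-1.825) + (0.1875) = 0.  So z_0 = -1.25 is a root, |z_0| = 1.25.
Divide out the factor (1 + 0.8 z) = (1 - z/z0) (since 1/z0 = -0.8):
  P(z) = (1 + 0.8 z)(1 + (-1.31) z + (-0.12) z^2)
  [check: z-coef -1.31 - (-0.8) = -0.51; z^2-coef -0.12 - (-0.8)(-1.31) = -1.168; z^3-coef -(-0.8)(-0.12) = -0.096.]
Remaining roots from the quadratic factor 1 + (-1.31) z + (-0.12) z^2:
  Set 1 + (-1.31) z + (-0.12) z^2 = 0, i.e. a z^2 + b z + c = 0 with a = -0.12, b = -1.31, c = 1.
  Discriminant D = b^2 - 4ac = (-1.31)^2 - 4*(-0.12)*1 = 1.7161 - (-0.48) = 2.1961.
  D >= 0, so the roots are real: z = (-b +/- sqrt(D)) / (2a) = (1.31 +/- 1.481924) / (-0.24).
    z_1 = (1.31 + 1.481924) / (-0.24) = -11.633,   |z_1| = 11.633.
    z_2 = (1.31 - 1.481924) / (-0.24) = 0.7164,   |z_2| = 0.7164.
Moduli of all roots: 1.2500, 11.6330, 0.7164.
All moduli strictly greater than 1? No.
Verdict: Not invertible.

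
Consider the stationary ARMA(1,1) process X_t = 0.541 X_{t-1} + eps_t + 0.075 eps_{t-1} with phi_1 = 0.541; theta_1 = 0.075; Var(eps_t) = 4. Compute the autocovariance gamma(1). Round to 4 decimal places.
\gamma(1) = 3.6249

Multiply the model equation by X_{t-k} and take expectations. With theta_0 = psi_0 = 1 and psi_j the MA(infinity) weights, this gives
  gamma(k) - sum_i phi_i gamma(k-i) = c_k,
  c_k = sigma^2 * sum_{j=k..q} theta_j psi_{j-k}   (c_k = 0 for k > q),
using gamma(-m) = gamma(m).
psi-weights needed (psi_j = theta_j + sum_i phi_i psi_{j-i}):
  psi_1 = theta_1 + phi_1 = 0.075 + (0.541) = 0.616
Right-hand sides:
  c_0 = sigma^2 (1 + theta_1 psi_1) = 4 * (1 + (0.075)(0.616)) = 4 * 1.0462 = 4.1848
  c_1 = sigma^2 theta_1 = 4 * (0.075) = 0.3
  c_2 = 0
Equations for k = 0 and k = 1 (AR order 1):
  gamma(0) = phi_1 gamma(1) + c_0
  gamma(1) = phi_1 gamma(0) + c_1
Substituting the second into the first: gamma(0) (1 - phi_1^2) = c_0 + phi_1 c_1, so
  gamma(0) = (c_0 + phi_1 c_1) / (1 - phi_1^2) = (4.1848 + (0.541)(0.3)) / (1 - (0.541)^2) = 4.3471 / 0.707319 = 6.145883.
  gamma(1) = phi_1 gamma(0) + c_1 = (0.541)(6.145883) + (0.3) = 3.624923.
Therefore gamma(1) = 3.6249 (to 4 decimal places).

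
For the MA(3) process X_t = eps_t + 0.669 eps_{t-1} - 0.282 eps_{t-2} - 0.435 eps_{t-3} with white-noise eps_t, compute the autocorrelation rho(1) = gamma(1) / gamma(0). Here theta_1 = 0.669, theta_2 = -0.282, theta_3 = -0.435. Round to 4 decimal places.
\rho(1) = 0.3513

For an MA(q) process with theta_0 = 1, the autocovariance is
  gamma(k) = sigma^2 * sum_{i=0..q-k} theta_i * theta_{i+k},
and rho(k) = gamma(k) / gamma(0). Sigma^2 cancels.
  numerator   = (1)*(0.669) + (0.669)*(-0.282) + (-0.282)*(-0.435) = 0.603012.
  denominator = (1)^2 + (0.669)^2 + (-0.282)^2 + (-0.435)^2 = 1.71631.
  rho(1) = 0.603012 / 1.71631 = 0.3513.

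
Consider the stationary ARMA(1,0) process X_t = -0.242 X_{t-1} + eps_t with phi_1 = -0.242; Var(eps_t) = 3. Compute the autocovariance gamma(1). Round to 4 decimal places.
\gamma(1) = -0.7712

Multiply the model equation by X_{t-k} and take expectations. With theta_0 = psi_0 = 1 and psi_j the MA(infinity) weights, this gives
  gamma(k) - sum_i phi_i gamma(k-i) = c_k,
  c_k = sigma^2 * sum_{j=k..q} theta_j psi_{j-k}   (c_k = 0 for k > q),
using gamma(-m) = gamma(m).
Pure AR (q = 0): c_0 = sigma^2 = 3, c_k = 0 for k >= 1.
Equations for k = 0 and k = 1 (AR order 1):
  gamma(0) = phi_1 gamma(1) + c_0
  gamma(1) = phi_1 gamma(0) + c_1
Substituting the second into the first: gamma(0) (1 - phi_1^2) = c_0 + phi_1 c_1, so
  gamma(0) = c_0 / (1 - phi_1^2) = 3 / (1 - (-0.242)^2) = 3 / 0.941436 = 3.186621.
  gamma(1) = phi_1 gamma(0) = (-0.242)(3.186621) = -0.771162.
Therefore gamma(1) = -0.7712 (to 4 decimal places).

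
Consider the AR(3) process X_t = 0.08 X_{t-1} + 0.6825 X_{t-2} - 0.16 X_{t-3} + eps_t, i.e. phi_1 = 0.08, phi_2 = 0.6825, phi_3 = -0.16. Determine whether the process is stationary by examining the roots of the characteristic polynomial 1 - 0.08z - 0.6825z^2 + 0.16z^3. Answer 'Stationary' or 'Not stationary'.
\text{Stationary}

The AR(p) characteristic polynomial is P(z) = 1 - 0.08z - 0.6825z^2 + 0.16z^3.
Stationarity requires all roots to lie outside the unit circle, i.e. |z| > 1 for every root.
Degree 3: look for a simple real root z0 first, then factor out (1 - z/z0) and solve the remaining quadratic.
Testing z0 = 4: P(4) = 1 + (-0.08)(4) + (-0.6825)(4)^2 + (0.16)(4)^3
  = 1 + (-0.32) + (-10.92) + (10.24) = 0.  So z_0 = 4 is a root, |z_0| = 4.
Divide out the factor (1 - 0.25 z) = (1 - z/z0) (since 1/z0 = 0.25):
  P(z) = (1 - 0.25 z)(1 + (0.17) z + (-0.64) z^2)
  [check: z-coef 0.17 - (0.25) = -0.08; z^2-coef -0.64 - (0.25)(0.17) = -0.6825; z^3-coef -(0.25)(-0.64) = 0.16.]
Remaining roots from the quadratic factor 1 + (0.17) z + (-0.64) z^2:
  Set 1 + (0.17) z + (-0.64) z^2 = 0, i.e. a z^2 + b z + c = 0 with a = -0.64, b = 0.17, c = 1.
  Discriminant D = b^2 - 4ac = (0.17)^2 - 4*(-0.64)*1 = 0.0289 - (-2.56) = 2.5889.
  D >= 0, so the roots are real: z = (-b +/- sqrt(D)) / (2a) = (-0.17 +/- 1.609006) / (-1.28).
    z_1 = (-0.17 + 1.609006) / (-1.28) = -1.1242,   |z_1| = 1.1242.
    z_2 = (-0.17 - 1.609006) / (-1.28) = 1.3898,   |z_2| = 1.3898.
Moduli of all roots: 4.0000, 1.1242, 1.3898.
All moduli strictly greater than 1? Yes.
Verdict: Stationary.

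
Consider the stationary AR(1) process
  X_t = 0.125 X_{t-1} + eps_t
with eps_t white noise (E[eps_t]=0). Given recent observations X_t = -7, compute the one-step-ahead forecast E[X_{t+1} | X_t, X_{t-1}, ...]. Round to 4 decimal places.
E[X_{t+1} \mid \mathcal F_t] = -0.8750

For an AR(p) model X_t = c + sum_i phi_i X_{t-i} + eps_t, the
one-step-ahead conditional mean is
  E[X_{t+1} | X_t, ...] = c + sum_i phi_i X_{t+1-i}.
Substitute known values:
  E[X_{t+1} | ...] = (0.125) * (-7)
                   = -0.8750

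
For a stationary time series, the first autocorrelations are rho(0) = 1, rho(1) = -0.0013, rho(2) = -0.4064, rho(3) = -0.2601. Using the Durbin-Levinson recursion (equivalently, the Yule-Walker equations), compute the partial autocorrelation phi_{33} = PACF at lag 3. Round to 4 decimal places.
\phi_{33} = -0.3131

The PACF at lag k is phi_{kk}, the last component of the solution
to the Yule-Walker system G_k phi = r_k where
  (G_k)_{ij} = rho(|i - j|), (r_k)_i = rho(i), i,j = 1..k.
Equivalently, Durbin-Levinson gives phi_{kk} iteratively:
  phi_{11} = rho(1)
  phi_{kk} = [rho(k) - sum_{j=1..k-1} phi_{k-1,j} rho(k-j)]
            / [1 - sum_{j=1..k-1} phi_{k-1,j} rho(j)],
  phi_{k,j} = phi_{k-1,j} - phi_{kk} phi_{k-1,k-j},  j = 1..k-1.
Step k = 1:
  phi_11 = rho(1) = -0.0013.
Step k = 2:
  phi_22 = [rho(2) - phi_11 rho(1)] / [1 - phi_11 rho(1)] = [-0.4064 - (-0.0013)(-0.0013)] / [1 - (-0.0013)(-0.0013)]
         = -0.40640169 / 0.99999831 = -0.406402.
  Update: phi_21 = phi_11 - phi_22 phi_11 = -0.0013 - (-0.406402)(-0.0013) = -0.001828.
Step k = 3:
  phi_33 = [rho(3) - phi_21 rho(2) - phi_22 rho(1)] / [1 - phi_21 rho(1) - phi_22 rho(2)]
    numerator   = -0.2601 - (-0.001828)(-0.4064) - (-0.406402)(-0.0013) = -0.26137135
    denominator = 1 - (-0.001828)(-0.0013) - (-0.406402)(-0.4064) = 0.8348357
  phi_33 = -0.26137135 / 0.8348357 = -0.3131.
Therefore phi_{33} = -0.3131.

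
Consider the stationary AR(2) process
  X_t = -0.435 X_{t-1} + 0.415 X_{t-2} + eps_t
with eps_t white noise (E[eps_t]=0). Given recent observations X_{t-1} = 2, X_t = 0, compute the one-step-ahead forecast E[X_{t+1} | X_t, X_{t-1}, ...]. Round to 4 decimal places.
E[X_{t+1} \mid \mathcal F_t] = 0.8300

For an AR(p) model X_t = c + sum_i phi_i X_{t-i} + eps_t, the
one-step-ahead conditional mean is
  E[X_{t+1} | X_t, ...] = c + sum_i phi_i X_{t+1-i}.
Substitute known values:
  E[X_{t+1} | ...] = (-0.435) * (0) + (0.415) * (2)
                   = 0.8300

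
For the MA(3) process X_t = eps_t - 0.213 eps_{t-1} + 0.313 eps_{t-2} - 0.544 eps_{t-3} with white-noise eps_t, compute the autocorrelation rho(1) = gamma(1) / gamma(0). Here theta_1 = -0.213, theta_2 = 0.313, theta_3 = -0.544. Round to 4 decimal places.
\rho(1) = -0.3126

For an MA(q) process with theta_0 = 1, the autocovariance is
  gamma(k) = sigma^2 * sum_{i=0..q-k} theta_i * theta_{i+k},
and rho(k) = gamma(k) / gamma(0). Sigma^2 cancels.
  numerator   = (1)*(-0.213) + (-0.213)*(0.313) + (0.313)*(-0.544) = -0.449941.
  denominator = (1)^2 + (-0.213)^2 + (0.313)^2 + (-0.544)^2 = 1.439274.
  rho(1) = -0.449941 / 1.439274 = -0.3126.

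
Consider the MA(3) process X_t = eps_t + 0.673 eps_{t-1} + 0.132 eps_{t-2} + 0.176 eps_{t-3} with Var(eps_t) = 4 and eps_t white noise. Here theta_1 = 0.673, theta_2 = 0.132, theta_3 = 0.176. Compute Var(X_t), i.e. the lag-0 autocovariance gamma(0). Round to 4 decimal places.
\gamma(0) = 6.0053

For an MA(q) process X_t = eps_t + sum_i theta_i eps_{t-i} with
Var(eps_t) = sigma^2, the variance is
  gamma(0) = sigma^2 * (1 + sum_i theta_i^2).
  sum_i theta_i^2 = (0.673)^2 + (0.132)^2 + (0.176)^2 = 0.452929 + 0.017424 + 0.030976 = 0.501329.
  gamma(0) = 4 * (1 + 0.501329) = 4 * 1.501329 = 6.005316, which rounds to 6.0053.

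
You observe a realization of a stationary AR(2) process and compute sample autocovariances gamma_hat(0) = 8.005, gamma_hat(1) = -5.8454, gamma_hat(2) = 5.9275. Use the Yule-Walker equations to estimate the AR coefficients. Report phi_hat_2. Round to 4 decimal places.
\hat\phi_{2} = 0.4440

The Yule-Walker equations for an AR(p) process read, in matrix form,
  Gamma_p phi = r_p,   with   (Gamma_p)_{ij} = gamma(|i - j|),
                       (r_p)_i = gamma(i),   i,j = 1..p.
Substitute the sample gammas (Toeplitz matrix and right-hand side of size 2):
  Gamma_p = [[8.005, -5.8454], [-5.8454, 8.005]]
  r_p     = [-5.8454, 5.9275]
Written out:
  8.005 phi_1 - 5.8454 phi_2 = -5.8454
  -5.8454 phi_1 + 8.005 phi_2 = 5.9275
Solve by Cramer's rule:
  det = gamma(0)^2 - gamma(1)^2 = (8.005)^2 - (-5.8454)^2 = 64.080025 - 34.16870116 = 29.91132384
  phi_hat_1 = [gamma(1) gamma(0) - gamma(1) gamma(2)] / det = [(-5.8454)(8.005) - (-5.8454)(5.9275)] / 29.91132384 = -12.1438185 / 29.91132384 = -0.406
  phi_hat_2 = [gamma(0) gamma(2) - gamma(1)^2] / det = [(8.005)(5.9275) - (-5.8454)^2] / 29.91132384 = 13.28093634 / 29.91132384 = 0.444
So phi_hat = [-0.4060, 0.4440].
Therefore phi_hat_2 = 0.4440.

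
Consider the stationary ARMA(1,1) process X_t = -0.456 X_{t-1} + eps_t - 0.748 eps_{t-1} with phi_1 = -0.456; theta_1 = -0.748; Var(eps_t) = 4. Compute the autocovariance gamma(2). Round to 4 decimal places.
\gamma(2) = 3.7183

Multiply the model equation by X_{t-k} and take expectations. With theta_0 = psi_0 = 1 and psi_j the MA(infinity) weights, this gives
  gamma(k) - sum_i phi_i gamma(k-i) = c_k,
  c_k = sigma^2 * sum_{j=k..q} theta_j psi_{j-k}   (c_k = 0 for k > q),
using gamma(-m) = gamma(m).
psi-weights needed (psi_j = theta_j + sum_i phi_i psi_{j-i}):
  psi_1 = theta_1 + phi_1 = -0.748 + (-0.456) = -1.204
Right-hand sides:
  c_0 = sigma^2 (1 + theta_1 psi_1) = 4 * (1 + (-0.748)(-1.204)) = 4 * 1.900592 = 7.602368
  c_1 = sigma^2 theta_1 = 4 * (-0.748) = -2.992
  c_2 = 0
Equations for k = 0 and k = 1 (AR order 1):
  gamma(0) = phi_1 gamma(1) + c_0
  gamma(1) = phi_1 gamma(0) + c_1
Substituting the second into the first: gamma(0) (1 - phi_1^2) = c_0 + phi_1 c_1, so
  gamma(0) = (c_0 + phi_1 c_1) / (1 - phi_1^2) = (7.602368 + (-0.456)(-2.992)) / (1 - (-0.456)^2) = 8.96672 / 0.792064 = 11.320701.
  gamma(1) = phi_1 gamma(0) + c_1 = (-0.456)(11.320701) + (-2.992) = -8.15424.
For k = 2 (> q): gamma(2) = phi_1 gamma(1) = (-0.456)(-8.15424) = 3.718333.
Therefore gamma(2) = 3.7183 (to 4 decimal places).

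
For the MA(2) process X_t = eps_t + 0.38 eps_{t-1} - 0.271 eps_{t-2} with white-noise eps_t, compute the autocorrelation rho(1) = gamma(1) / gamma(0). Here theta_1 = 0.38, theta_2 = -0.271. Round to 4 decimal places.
\rho(1) = 0.2275

For an MA(q) process with theta_0 = 1, the autocovariance is
  gamma(k) = sigma^2 * sum_{i=0..q-k} theta_i * theta_{i+k},
and rho(k) = gamma(k) / gamma(0). Sigma^2 cancels.
  numerator   = (1)*(0.38) + (0.38)*(-0.271) = 0.27702.
  denominator = (1)^2 + (0.38)^2 + (-0.271)^2 = 1.217841.
  rho(1) = 0.27702 / 1.217841 = 0.2275.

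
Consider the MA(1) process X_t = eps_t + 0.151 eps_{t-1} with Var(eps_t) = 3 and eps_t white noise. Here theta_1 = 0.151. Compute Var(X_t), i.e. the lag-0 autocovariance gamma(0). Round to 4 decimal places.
\gamma(0) = 3.0684

For an MA(q) process X_t = eps_t + sum_i theta_i eps_{t-i} with
Var(eps_t) = sigma^2, the variance is
  gamma(0) = sigma^2 * (1 + sum_i theta_i^2).
  sum_i theta_i^2 = (0.151)^2 = 0.022801.
  gamma(0) = 3 * (1 + 0.022801) = 3 * 1.022801 = 3.068403, which rounds to 3.0684.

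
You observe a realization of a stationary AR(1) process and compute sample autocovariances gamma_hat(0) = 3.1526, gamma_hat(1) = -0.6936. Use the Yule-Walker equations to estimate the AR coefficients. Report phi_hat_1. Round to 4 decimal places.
\hat\phi_{1} = -0.2200

The Yule-Walker equations for an AR(p) process read, in matrix form,
  Gamma_p phi = r_p,   with   (Gamma_p)_{ij} = gamma(|i - j|),
                       (r_p)_i = gamma(i),   i,j = 1..p.
Substitute the sample gammas (Toeplitz matrix and right-hand side of size 1):
  Gamma_p = [[3.1526]]
  r_p     = [-0.6936]
With p = 1 this is the single equation gamma(0) phi_1 = gamma(1):
  phi_hat_1 = gamma(1) / gamma(0) = -0.6936 / 3.1526 = -0.2200.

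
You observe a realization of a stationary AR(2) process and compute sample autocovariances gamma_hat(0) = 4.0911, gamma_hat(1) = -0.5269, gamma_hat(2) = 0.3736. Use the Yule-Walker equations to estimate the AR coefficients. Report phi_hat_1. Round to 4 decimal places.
\hat\phi_{1} = -0.1190

The Yule-Walker equations for an AR(p) process read, in matrix form,
  Gamma_p phi = r_p,   with   (Gamma_p)_{ij} = gamma(|i - j|),
                       (r_p)_i = gamma(i),   i,j = 1..p.
Substitute the sample gammas (Toeplitz matrix and right-hand side of size 2):
  Gamma_p = [[4.0911, -0.5269], [-0.5269, 4.0911]]
  r_p     = [-0.5269, 0.3736]
Written out:
  4.0911 phi_1 - 0.5269 phi_2 = -0.5269
  -0.5269 phi_1 + 4.0911 phi_2 = 0.3736
Solve by Cramer's rule:
  det = gamma(0)^2 - gamma(1)^2 = (4.0911)^2 - (-0.5269)^2 = 16.73709921 - 0.27762361 = 16.4594756
  phi_hat_1 = [gamma(1) gamma(0) - gamma(1) gamma(2)] / det = [(-0.5269)(4.0911) - (-0.5269)(0.3736)] / 16.4594756 = -1.95875075 / 16.4594756 = -0.119
  phi_hat_2 = [gamma(0) gamma(2) - gamma(1)^2] / det = [(4.0911)(0.3736) - (-0.5269)^2] / 16.4594756 = 1.25081135 / 16.4594756 = 0.076
So phi_hat = [-0.1190, 0.0760].
Therefore phi_hat_1 = -0.1190.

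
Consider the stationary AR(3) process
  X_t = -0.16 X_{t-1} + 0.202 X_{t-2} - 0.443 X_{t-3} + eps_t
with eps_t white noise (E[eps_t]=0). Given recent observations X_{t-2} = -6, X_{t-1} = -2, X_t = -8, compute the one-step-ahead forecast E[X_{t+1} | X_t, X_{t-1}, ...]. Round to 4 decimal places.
E[X_{t+1} \mid \mathcal F_t] = 3.5340

For an AR(p) model X_t = c + sum_i phi_i X_{t-i} + eps_t, the
one-step-ahead conditional mean is
  E[X_{t+1} | X_t, ...] = c + sum_i phi_i X_{t+1-i}.
Substitute known values:
  E[X_{t+1} | ...] = (-0.16) * (-8) + (0.202) * (-2) + (-0.443) * (-6)
                   = 3.5340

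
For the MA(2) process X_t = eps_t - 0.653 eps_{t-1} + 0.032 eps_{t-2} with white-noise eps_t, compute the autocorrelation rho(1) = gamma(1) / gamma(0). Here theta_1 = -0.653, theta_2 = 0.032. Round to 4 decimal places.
\rho(1) = -0.4721

For an MA(q) process with theta_0 = 1, the autocovariance is
  gamma(k) = sigma^2 * sum_{i=0..q-k} theta_i * theta_{i+k},
and rho(k) = gamma(k) / gamma(0). Sigma^2 cancels.
  numerator   = (1)*(-0.653) + (-0.653)*(0.032) = -0.673896.
  denominator = (1)^2 + (-0.653)^2 + (0.032)^2 = 1.427433.
  rho(1) = -0.673896 / 1.427433 = -0.4721.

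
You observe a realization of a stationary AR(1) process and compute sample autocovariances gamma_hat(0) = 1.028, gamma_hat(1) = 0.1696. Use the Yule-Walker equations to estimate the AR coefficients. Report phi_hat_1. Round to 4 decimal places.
\hat\phi_{1} = 0.1650

The Yule-Walker equations for an AR(p) process read, in matrix form,
  Gamma_p phi = r_p,   with   (Gamma_p)_{ij} = gamma(|i - j|),
                       (r_p)_i = gamma(i),   i,j = 1..p.
Substitute the sample gammas (Toeplitz matrix and right-hand side of size 1):
  Gamma_p = [[1.028]]
  r_p     = [0.1696]
With p = 1 this is the single equation gamma(0) phi_1 = gamma(1):
  phi_hat_1 = gamma(1) / gamma(0) = 0.1696 / 1.028 = 0.1650.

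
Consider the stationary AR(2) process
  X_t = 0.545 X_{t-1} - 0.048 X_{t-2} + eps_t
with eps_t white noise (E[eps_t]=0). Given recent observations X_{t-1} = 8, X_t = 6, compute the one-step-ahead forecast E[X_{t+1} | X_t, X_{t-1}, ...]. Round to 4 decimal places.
E[X_{t+1} \mid \mathcal F_t] = 2.8860

For an AR(p) model X_t = c + sum_i phi_i X_{t-i} + eps_t, the
one-step-ahead conditional mean is
  E[X_{t+1} | X_t, ...] = c + sum_i phi_i X_{t+1-i}.
Substitute known values:
  E[X_{t+1} | ...] = (0.545) * (6) + (-0.048) * (8)
                   = 2.8860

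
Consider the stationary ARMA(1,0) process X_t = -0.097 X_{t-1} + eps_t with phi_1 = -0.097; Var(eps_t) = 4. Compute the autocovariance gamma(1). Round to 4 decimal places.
\gamma(1) = -0.3917

Multiply the model equation by X_{t-k} and take expectations. With theta_0 = psi_0 = 1 and psi_j the MA(infinity) weights, this gives
  gamma(k) - sum_i phi_i gamma(k-i) = c_k,
  c_k = sigma^2 * sum_{j=k..q} theta_j psi_{j-k}   (c_k = 0 for k > q),
using gamma(-m) = gamma(m).
Pure AR (q = 0): c_0 = sigma^2 = 4, c_k = 0 for k >= 1.
Equations for k = 0 and k = 1 (AR order 1):
  gamma(0) = phi_1 gamma(1) + c_0
  gamma(1) = phi_1 gamma(0) + c_1
Substituting the second into the first: gamma(0) (1 - phi_1^2) = c_0 + phi_1 c_1, so
  gamma(0) = c_0 / (1 - phi_1^2) = 4 / (1 - (-0.097)^2) = 4 / 0.990591 = 4.037993.
  gamma(1) = phi_1 gamma(0) = (-0.097)(4.037993) = -0.391685.
Therefore gamma(1) = -0.3917 (to 4 decimal places).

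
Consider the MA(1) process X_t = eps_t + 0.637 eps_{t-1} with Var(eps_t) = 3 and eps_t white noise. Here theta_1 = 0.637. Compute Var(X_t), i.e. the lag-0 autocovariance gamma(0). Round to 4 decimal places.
\gamma(0) = 4.2173

For an MA(q) process X_t = eps_t + sum_i theta_i eps_{t-i} with
Var(eps_t) = sigma^2, the variance is
  gamma(0) = sigma^2 * (1 + sum_i theta_i^2).
  sum_i theta_i^2 = (0.637)^2 = 0.405769.
  gamma(0) = 3 * (1 + 0.405769) = 3 * 1.405769 = 4.217307, which rounds to 4.2173.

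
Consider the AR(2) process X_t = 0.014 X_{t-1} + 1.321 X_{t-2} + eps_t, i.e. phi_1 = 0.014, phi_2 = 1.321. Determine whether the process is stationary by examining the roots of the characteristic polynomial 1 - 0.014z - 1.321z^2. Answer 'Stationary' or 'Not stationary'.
\text{Not stationary}

The AR(p) characteristic polynomial is P(z) = 1 - 0.014z - 1.321z^2.
Stationarity requires all roots to lie outside the unit circle, i.e. |z| > 1 for every root.
Set 1 + (-0.014) z + (-1.321) z^2 = 0, i.e. a z^2 + b z + c = 0 with a = -1.321, b = -0.014, c = 1.
Discriminant D = b^2 - 4ac = (-0.014)^2 - 4*(-1.321)*1 = 0.000196 - (-5.284) = 5.284196.
D >= 0, so the roots are real: z = (-b +/- sqrt(D)) / (2a) = (0.014 +/- 2.298738) / (-2.642).
  z_1 = (0.014 + 2.298738) / (-2.642) = -0.8754,   |z_1| = 0.8754.
  z_2 = (0.014 - 2.298738) / (-2.642) = 0.8648,   |z_2| = 0.8648.
Moduli of all roots: 0.8754, 0.8648.
All moduli strictly greater than 1? No.
Verdict: Not stationary.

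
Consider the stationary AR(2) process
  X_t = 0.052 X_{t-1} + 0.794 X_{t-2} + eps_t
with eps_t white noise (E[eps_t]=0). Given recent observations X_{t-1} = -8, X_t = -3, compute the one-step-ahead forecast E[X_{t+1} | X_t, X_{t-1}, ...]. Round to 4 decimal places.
E[X_{t+1} \mid \mathcal F_t] = -6.5080

For an AR(p) model X_t = c + sum_i phi_i X_{t-i} + eps_t, the
one-step-ahead conditional mean is
  E[X_{t+1} | X_t, ...] = c + sum_i phi_i X_{t+1-i}.
Substitute known values:
  E[X_{t+1} | ...] = (0.052) * (-3) + (0.794) * (-8)
                   = -6.5080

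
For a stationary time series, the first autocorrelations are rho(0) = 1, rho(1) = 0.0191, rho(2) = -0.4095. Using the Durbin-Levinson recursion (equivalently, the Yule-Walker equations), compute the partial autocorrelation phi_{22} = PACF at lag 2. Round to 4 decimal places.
\phi_{22} = -0.4100

The PACF at lag k is phi_{kk}, the last component of the solution
to the Yule-Walker system G_k phi = r_k where
  (G_k)_{ij} = rho(|i - j|), (r_k)_i = rho(i), i,j = 1..k.
Equivalently, Durbin-Levinson gives phi_{kk} iteratively:
  phi_{11} = rho(1)
  phi_{kk} = [rho(k) - sum_{j=1..k-1} phi_{k-1,j} rho(k-j)]
            / [1 - sum_{j=1..k-1} phi_{k-1,j} rho(j)],
  phi_{k,j} = phi_{k-1,j} - phi_{kk} phi_{k-1,k-j},  j = 1..k-1.
Step k = 1:
  phi_11 = rho(1) = 0.0191.
Step k = 2:
  phi_22 = [rho(2) - phi_11 rho(1)] / [1 - phi_11 rho(1)] = [-0.4095 - (0.0191)(0.0191)] / [1 - (0.0191)(0.0191)]
         = -0.40986481 / 0.99963519 = -0.41.
Therefore phi_{22} = -0.4100.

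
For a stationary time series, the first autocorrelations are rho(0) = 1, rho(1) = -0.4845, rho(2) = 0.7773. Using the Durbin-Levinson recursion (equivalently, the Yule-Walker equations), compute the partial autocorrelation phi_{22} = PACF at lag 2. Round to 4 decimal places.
\phi_{22} = 0.7090

The PACF at lag k is phi_{kk}, the last component of the solution
to the Yule-Walker system G_k phi = r_k where
  (G_k)_{ij} = rho(|i - j|), (r_k)_i = rho(i), i,j = 1..k.
Equivalently, Durbin-Levinson gives phi_{kk} iteratively:
  phi_{11} = rho(1)
  phi_{kk} = [rho(k) - sum_{j=1..k-1} phi_{k-1,j} rho(k-j)]
            / [1 - sum_{j=1..k-1} phi_{k-1,j} rho(j)],
  phi_{k,j} = phi_{k-1,j} - phi_{kk} phi_{k-1,k-j},  j = 1..k-1.
Step k = 1:
  phi_11 = rho(1) = -0.4845.
Step k = 2:
  phi_22 = [rho(2) - phi_11 rho(1)] / [1 - phi_11 rho(1)] = [0.7773 - (-0.4845)(-0.4845)] / [1 - (-0.4845)(-0.4845)]
         = 0.54255975 / 0.76525975 = 0.709.
Therefore phi_{22} = 0.7090.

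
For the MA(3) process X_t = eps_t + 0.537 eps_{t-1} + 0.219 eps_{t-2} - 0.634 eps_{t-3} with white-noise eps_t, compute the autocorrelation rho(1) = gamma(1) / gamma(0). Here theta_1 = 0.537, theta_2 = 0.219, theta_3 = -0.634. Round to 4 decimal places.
\rho(1) = 0.2967

For an MA(q) process with theta_0 = 1, the autocovariance is
  gamma(k) = sigma^2 * sum_{i=0..q-k} theta_i * theta_{i+k},
and rho(k) = gamma(k) / gamma(0). Sigma^2 cancels.
  numerator   = (1)*(0.537) + (0.537)*(0.219) + (0.219)*(-0.634) = 0.515757.
  denominator = (1)^2 + (0.537)^2 + (0.219)^2 + (-0.634)^2 = 1.738286.
  rho(1) = 0.515757 / 1.738286 = 0.2967.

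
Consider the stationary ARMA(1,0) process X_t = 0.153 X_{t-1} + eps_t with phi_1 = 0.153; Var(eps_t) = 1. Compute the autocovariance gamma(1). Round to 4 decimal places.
\gamma(1) = 0.1567

Multiply the model equation by X_{t-k} and take expectations. With theta_0 = psi_0 = 1 and psi_j the MA(infinity) weights, this gives
  gamma(k) - sum_i phi_i gamma(k-i) = c_k,
  c_k = sigma^2 * sum_{j=k..q} theta_j psi_{j-k}   (c_k = 0 for k > q),
using gamma(-m) = gamma(m).
Pure AR (q = 0): c_0 = sigma^2 = 1, c_k = 0 for k >= 1.
Equations for k = 0 and k = 1 (AR order 1):
  gamma(0) = phi_1 gamma(1) + c_0
  gamma(1) = phi_1 gamma(0) + c_1
Substituting the second into the first: gamma(0) (1 - phi_1^2) = c_0 + phi_1 c_1, so
  gamma(0) = c_0 / (1 - phi_1^2) = 1 / (1 - (0.153)^2) = 1 / 0.976591 = 1.02397.
  gamma(1) = phi_1 gamma(0) = (0.153)(1.02397) = 0.156667.
Therefore gamma(1) = 0.1567 (to 4 decimal places).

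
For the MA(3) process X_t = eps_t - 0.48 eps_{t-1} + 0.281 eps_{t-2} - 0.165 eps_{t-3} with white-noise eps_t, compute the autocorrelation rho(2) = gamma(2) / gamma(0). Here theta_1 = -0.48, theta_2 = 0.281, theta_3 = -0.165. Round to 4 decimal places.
\rho(2) = 0.2695

For an MA(q) process with theta_0 = 1, the autocovariance is
  gamma(k) = sigma^2 * sum_{i=0..q-k} theta_i * theta_{i+k},
and rho(k) = gamma(k) / gamma(0). Sigma^2 cancels.
  numerator   = (1)*(0.281) + (-0.48)*(-0.165) = 0.3602.
  denominator = (1)^2 + (-0.48)^2 + (0.281)^2 + (-0.165)^2 = 1.336586.
  rho(2) = 0.3602 / 1.336586 = 0.2695.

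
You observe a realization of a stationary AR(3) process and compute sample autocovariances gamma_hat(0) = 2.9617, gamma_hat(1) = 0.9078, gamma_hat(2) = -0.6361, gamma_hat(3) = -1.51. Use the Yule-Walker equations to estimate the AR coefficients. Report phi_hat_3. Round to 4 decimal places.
\hat\phi_{3} = -0.3960

The Yule-Walker equations for an AR(p) process read, in matrix form,
  Gamma_p phi = r_p,   with   (Gamma_p)_{ij} = gamma(|i - j|),
                       (r_p)_i = gamma(i),   i,j = 1..p.
Substitute the sample gammas (Toeplitz matrix and right-hand side of size 3):
  Gamma_p = [[2.9617, 0.9078, -0.6361], [0.9078, 2.9617, 0.9078], [-0.6361, 0.9078, 2.9617]]
  r_p     = [0.9078, -0.6361, -1.51]
Written out (R1..R3):
  (R1) 2.9617 phi_1 + 0.9078 phi_2 - 0.6361 phi_3 = 0.9078
  (R2) 0.9078 phi_1 + 2.9617 phi_2 + 0.9078 phi_3 = -0.6361
  (R3) -0.6361 phi_1 + 0.9078 phi_2 + 2.9617 phi_3 = -1.51
Gaussian elimination:
  R2 <- R2 - (0.9078/2.9617) R1 = R2 - (0.306513) R1:  2.683447 phi_2 + 1.102773 phi_3 = -0.914353
  R3 <- R3 - (-0.6361/2.9617) R1 = R3 - (-0.214775) R1:  1.102773 phi_2 + 2.825081 phi_3 = -1.315027
  R3 <- R3 - (1.102773/2.683447) R2 = R3 - (0.410954) R2:  2.371893 phi_3 = -0.93927
Back-substitution:
  phi_hat_3 = -0.93927 / 2.371893 = -0.396
  phi_hat_2 = (-0.914353 - (1.102773)(-0.396)) / 2.683447 = -0.178
  phi_hat_1 = (0.9078 - (0.9078)(-0.178) - (-0.6361)(-0.396)) / 2.9617 = 0.276021
So phi_hat = [0.2760, -0.1780, -0.3960].
Therefore phi_hat_3 = -0.3960.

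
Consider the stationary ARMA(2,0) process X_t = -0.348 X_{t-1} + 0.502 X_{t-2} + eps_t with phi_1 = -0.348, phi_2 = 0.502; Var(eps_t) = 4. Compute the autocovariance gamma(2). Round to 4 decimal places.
\gamma(2) = 7.7879

Multiply the model equation by X_{t-k} and take expectations. With theta_0 = psi_0 = 1 and psi_j the MA(infinity) weights, this gives
  gamma(k) - sum_i phi_i gamma(k-i) = c_k,
  c_k = sigma^2 * sum_{j=k..q} theta_j psi_{j-k}   (c_k = 0 for k > q),
using gamma(-m) = gamma(m).
Pure AR (q = 0): c_0 = sigma^2 = 4, c_k = 0 for k >= 1.
Equations for k = 0, 1, 2 (AR order 2, c_2 = 0):
  (E0) gamma(0) = phi_1 gamma(1) + phi_2 gamma(2) + c_0
  (E1) gamma(1) = phi_1 gamma(0) + phi_2 gamma(1) + c_1
  (E2) gamma(2) = phi_1 gamma(1) + phi_2 gamma(0)
From (E1): gamma(1) = A gamma(0) + B with
  A = phi_1 / (1 - phi_2) = -0.348 / 0.498 = -0.698795,   B = c_1 / (1 - phi_2) = 0 / 0.498 = 0.
Insert (E2) into (E0): gamma(0) (1 - phi_2^2) = phi_1 (1 + phi_2) gamma(1) + c_0.
  phi_1 (1 + phi_2) = (-0.348)(1.502) = -0.522696,   1 - phi_2^2 = 0.747996.
Replace gamma(1) by A gamma(0) + B and collect gamma(0):
  gamma(0) [0.747996 - (-0.522696)(-0.698795)] = c_0 = 4
  gamma(0) * 0.382739 = 4
  gamma(0) = 4 / 0.382739 = 10.450998.
  gamma(1) = A gamma(0) = (-0.698795)(10.450998) = -7.303107.
  gamma(2) = phi_1 gamma(1) + phi_2 gamma(0) = (-0.348)(-7.303107) + (0.502)(10.450998) = 7.787883.
Therefore gamma(2) = 7.7879 (to 4 decimal places).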